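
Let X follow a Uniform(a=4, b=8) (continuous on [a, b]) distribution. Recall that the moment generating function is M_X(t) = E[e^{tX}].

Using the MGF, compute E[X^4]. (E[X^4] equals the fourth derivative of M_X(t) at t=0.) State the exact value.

M_X(t) = (e^(8*t) - e^(4*t))/(4*t)

E[X^4] = M^(4)(0) = 7936/5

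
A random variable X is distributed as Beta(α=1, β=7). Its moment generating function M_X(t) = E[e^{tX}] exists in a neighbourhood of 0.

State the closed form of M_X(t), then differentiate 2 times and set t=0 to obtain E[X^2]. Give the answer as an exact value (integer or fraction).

E[X^2] = d^2M/dt^2 |_{t=0} = 1/36

M_X(t) = ₁F₁(1; 8; t)
dM/dt = ₁F₁(2; 9; t)/8
d^2M/dt^2 = ₁F₁(3; 10; t)/36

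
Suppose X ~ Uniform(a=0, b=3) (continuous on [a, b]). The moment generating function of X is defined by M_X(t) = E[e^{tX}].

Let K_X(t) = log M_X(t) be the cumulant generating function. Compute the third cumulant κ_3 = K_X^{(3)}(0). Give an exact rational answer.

κ_3 = K^(3)(0) = 0

M_X(t) = (e^(3*t) - 1)/(3*t)
K_X(t) = log M_X(t) = -log(t) + log(e^(3*t) - 1) - log(3)
K^(3)(t) = (27*t^3*e^(6*t) + 27*t^3*e^(3*t) - 2*e^(9*t) + 6*e^(6*t) - 6*e^(3*t) + 2)/(t^3*e^(9*t) - 3*t^3*e^(6*t) + 3*t^3*e^(3*t) - t^3)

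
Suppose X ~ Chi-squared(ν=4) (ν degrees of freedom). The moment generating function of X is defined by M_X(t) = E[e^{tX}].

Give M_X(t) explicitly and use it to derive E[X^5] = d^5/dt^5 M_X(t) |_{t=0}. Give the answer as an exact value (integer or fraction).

E[X^5] = M′′′′′(0) = 23040

M_X(t) = (1 - 2*t)^(-2)
M′(t) = -4/(8*t^3 - 12*t^2 + 6*t - 1)
M′′(t) = 24/(16*t^4 - 32*t^3 + 24*t^2 - 8*t + 1)
M′′′(t) = -192/(32*t^5 - 80*t^4 + 80*t^3 - 40*t^2 + 10*t - 1)
M′′′′(t) = 1920/(64*t^6 - 192*t^5 + 240*t^4 - 160*t^3 + 60*t^2 - 12*t + 1)
M′′′′′(t) = -23040/(128*t^7 - 448*t^6 + 672*t^5 - 560*t^4 + 280*t^3 - 84*t^2 + 14*t - 1)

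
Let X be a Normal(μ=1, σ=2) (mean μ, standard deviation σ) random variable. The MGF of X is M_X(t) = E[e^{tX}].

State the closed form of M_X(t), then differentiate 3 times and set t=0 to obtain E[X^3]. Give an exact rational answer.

M_X(t) = e^(2*t^2 + t)
D^3[M](t) = 64*t^3*e^(t)*e^(2*t^2) + 48*t^2*e^(t)*e^(2*t^2) + 60*t*e^(t)*e^(2*t^2) + 13*e^(t)*e^(2*t^2)

E[X^3] = D^3[M](0) = 13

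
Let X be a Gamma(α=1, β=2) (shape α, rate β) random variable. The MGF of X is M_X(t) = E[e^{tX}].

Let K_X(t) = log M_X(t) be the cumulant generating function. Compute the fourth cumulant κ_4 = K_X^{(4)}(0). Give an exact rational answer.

M_X(t) = 2/(2 - t)
K_X(t) = log M_X(t) = -log(2 - t) + log(2)
dK/dt = -1/(t - 2)
d^2K/dt^2 = 1/(t^2 - 4*t + 4)
d^3K/dt^3 = -2/(t^3 - 6*t^2 + 12*t - 8)
d^4K/dt^4 = 6/(t^4 - 8*t^3 + 24*t^2 - 32*t + 16)

κ_4 = d^4K/dt^4 |_{t=0} = 3/8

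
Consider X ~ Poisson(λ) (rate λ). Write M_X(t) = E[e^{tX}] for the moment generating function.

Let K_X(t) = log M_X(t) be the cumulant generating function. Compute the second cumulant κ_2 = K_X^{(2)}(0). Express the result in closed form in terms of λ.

M_X(t) = e^(λ*(e^(t) - 1))
K_X(t) = log M_X(t) = λ*(e^(t) - 1)
K′(t) = λ*e^(t)
K′′(t) = λ*e^(t)

κ_2 = K′′(0) = λ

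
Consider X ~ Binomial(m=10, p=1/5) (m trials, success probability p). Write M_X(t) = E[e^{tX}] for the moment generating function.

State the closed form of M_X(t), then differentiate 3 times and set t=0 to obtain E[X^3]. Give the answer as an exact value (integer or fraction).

M_X(t) = (e^(t)/5 + 4/5)^10

E[X^3] = M^(3)(0) = 464/25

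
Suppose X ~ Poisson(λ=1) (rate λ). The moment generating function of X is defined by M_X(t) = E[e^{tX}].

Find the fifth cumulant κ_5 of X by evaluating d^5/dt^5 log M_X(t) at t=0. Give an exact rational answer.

M_X(t) = e^(e^(t) - 1)
K_X(t) = log M_X(t) = e^(t) - 1
K^(5)(t) = e^(t)

κ_5 = K^(5)(0) = 1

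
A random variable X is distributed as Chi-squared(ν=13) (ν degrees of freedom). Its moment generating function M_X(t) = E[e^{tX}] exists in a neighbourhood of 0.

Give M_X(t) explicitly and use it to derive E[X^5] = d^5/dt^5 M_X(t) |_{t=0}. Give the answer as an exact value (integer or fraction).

M_X(t) = (1 - 2*t)^(-13/2)
M′(t) = -13/(128*t^7*√(1 - 2*t) - 448*t^6*√(1 - 2*t) + 672*t^5*√(1 - 2*t) - 560*t^4*√(1 - 2*t) + 280*t^3*√(1 - 2*t) - 84*t^2*√(1 - 2*t) + 14*t*√(1 - 2*t) - √(1 - 2*t))

E[X^5] = M′′′′′(0) = 1322685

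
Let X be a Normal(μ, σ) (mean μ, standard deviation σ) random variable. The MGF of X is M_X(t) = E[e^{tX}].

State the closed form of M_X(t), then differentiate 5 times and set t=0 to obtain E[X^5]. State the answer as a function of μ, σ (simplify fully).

E[X^5] = M′′′′′(0) = μ*(μ^4 + 10*μ^2*σ^2 + 15*σ^4)

M_X(t) = e^(μ*t + σ^2*t^2/2)
M′(t) = μ*e^(μ*t)*e^(σ^2*t^2/2) + σ^2*t*e^(μ*t)*e^(σ^2*t^2/2)
M′′(t) = μ^2*e^(μ*t)*e^(σ^2*t^2/2) + 2*μ*σ^2*t*e^(μ*t)*e^(σ^2*t^2/2) + σ^4*t^2*e^(μ*t)*e^(σ^2*t^2/2) + σ^2*e^(μ*t)*e^(σ^2*t^2/2)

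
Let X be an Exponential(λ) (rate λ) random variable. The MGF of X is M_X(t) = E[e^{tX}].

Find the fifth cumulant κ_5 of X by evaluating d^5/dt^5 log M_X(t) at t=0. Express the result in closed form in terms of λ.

M_X(t) = λ/(λ - t)
K_X(t) = log M_X(t) = log(λ) - log(λ - t)
D^5[K](t) = -24/(-λ^5 + 5*λ^4*t - 10*λ^3*t^2 + 10*λ^2*t^3 - 5*λ*t^4 + t^5)

κ_5 = D^5[K](0) = 24/λ^5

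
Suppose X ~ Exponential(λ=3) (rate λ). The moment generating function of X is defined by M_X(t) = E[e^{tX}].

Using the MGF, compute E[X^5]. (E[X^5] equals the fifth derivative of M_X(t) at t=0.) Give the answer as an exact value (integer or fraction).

E[X^5] = M′′′′′(0) = 40/81

M_X(t) = 3/(3 - t)
M′(t) = 3/(t^2 - 6*t + 9)
M′′(t) = -6/(t^3 - 9*t^2 + 27*t - 27)
M′′′(t) = 18/(t^4 - 12*t^3 + 54*t^2 - 108*t + 81)
M′′′′(t) = -72/(t^5 - 15*t^4 + 90*t^3 - 270*t^2 + 405*t - 243)
M′′′′′(t) = 360/(t^6 - 18*t^5 + 135*t^4 - 540*t^3 + 1215*t^2 - 1458*t + 729)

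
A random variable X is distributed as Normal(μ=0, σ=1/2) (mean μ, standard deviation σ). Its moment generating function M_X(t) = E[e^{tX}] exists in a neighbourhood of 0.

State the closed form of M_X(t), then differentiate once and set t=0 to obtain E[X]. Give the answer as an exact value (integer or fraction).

M_X(t) = e^(t^2/8)
M^(1)(t) = t*e^(t^2/8)/4

E[X] = M^(1)(0) = 0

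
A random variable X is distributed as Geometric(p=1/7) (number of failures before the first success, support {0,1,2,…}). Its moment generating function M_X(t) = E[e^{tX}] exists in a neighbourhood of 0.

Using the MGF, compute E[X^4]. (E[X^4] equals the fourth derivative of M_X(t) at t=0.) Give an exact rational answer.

M_X(t) = 1/(7*(1 - 6*e^(t)/7))
dM/dt = 6*e^(t)/(36*e^(2*t) - 84*e^(t) + 49)
d^2M/dt^2 = (-36*e^(2*t) - 42*e^(t))/(216*e^(3*t) - 756*e^(2*t) + 882*e^(t) - 343)
d^3M/dt^3 = (216*e^(3*t) + 1008*e^(2*t) + 294*e^(t))/(1296*e^(4*t) - 6048*e^(3*t) + 10584*e^(2*t) - 8232*e^(t) + 2401)
d^4M/dt^4 = (-1296*e^(4*t) - 16632*e^(3*t) - 19404*e^(2*t) - 2058*e^(t))/(7776*e^(5*t) - 45360*e^(4*t) + 105840*e^(3*t) - 123480*e^(2*t) + 72030*e^(t) - 16807)

E[X^4] = d^4M/dt^4 |_{t=0} = 39390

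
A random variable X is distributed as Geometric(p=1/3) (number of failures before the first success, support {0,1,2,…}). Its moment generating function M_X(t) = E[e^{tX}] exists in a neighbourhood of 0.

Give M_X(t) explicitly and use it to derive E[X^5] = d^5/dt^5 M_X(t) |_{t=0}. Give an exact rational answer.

E[X^5] = D^5[M](0) = 9002

M_X(t) = 1/(3*(1 - 2*e^(t)/3))
D^5[M](t) = (32*e^(5*t) + 1248*e^(4*t) + 4752*e^(3*t) + 2808*e^(2*t) + 162*e^(t))/(64*e^(6*t) - 576*e^(5*t) + 2160*e^(4*t) - 4320*e^(3*t) + 4860*e^(2*t) - 2916*e^(t) + 729)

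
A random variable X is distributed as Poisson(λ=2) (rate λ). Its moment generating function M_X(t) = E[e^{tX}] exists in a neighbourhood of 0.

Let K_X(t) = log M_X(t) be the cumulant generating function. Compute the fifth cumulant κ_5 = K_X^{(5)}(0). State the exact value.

κ_5 = D^5[K](0) = 2

M_X(t) = e^(2*e^(t) - 2)
K_X(t) = log M_X(t) = 2*e^(t) - 2
D^5[K](t) = 2*e^(t)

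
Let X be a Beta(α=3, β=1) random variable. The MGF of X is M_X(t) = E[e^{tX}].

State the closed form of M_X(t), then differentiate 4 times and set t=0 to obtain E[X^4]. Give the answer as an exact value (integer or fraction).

M_X(t) = ₁F₁(3; 4; t)
D^4[M](t) = 3*₁F₁(7; 8; t)/7

E[X^4] = D^4[M](0) = 3/7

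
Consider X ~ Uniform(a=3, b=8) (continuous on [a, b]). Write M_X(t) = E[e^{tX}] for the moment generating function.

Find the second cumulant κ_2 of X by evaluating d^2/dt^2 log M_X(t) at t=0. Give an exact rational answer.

κ_2 = K^(2)(0) = 25/12

M_X(t) = (e^(8*t) - e^(3*t))/(5*t)
K_X(t) = log M_X(t) = -log(t) + log(e^(8*t) - e^(3*t)) - log(5)
K^(2)(t) = (-25*t^2*e^(5*t) + e^(10*t) - 2*e^(5*t) + 1)/(t^2*e^(10*t) - 2*t^2*e^(5*t) + t^2)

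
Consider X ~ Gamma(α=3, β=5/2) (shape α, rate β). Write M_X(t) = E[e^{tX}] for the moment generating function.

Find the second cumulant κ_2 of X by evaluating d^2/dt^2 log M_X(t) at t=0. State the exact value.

M_X(t) = 125/(8*(5/2 - t)^3)
K_X(t) = log M_X(t) = -3*log(5/2 - t) - 3*log(2) + 3*log(5)
K^(2)(t) = 12/(4*t^2 - 20*t + 25)

κ_2 = K^(2)(0) = 12/25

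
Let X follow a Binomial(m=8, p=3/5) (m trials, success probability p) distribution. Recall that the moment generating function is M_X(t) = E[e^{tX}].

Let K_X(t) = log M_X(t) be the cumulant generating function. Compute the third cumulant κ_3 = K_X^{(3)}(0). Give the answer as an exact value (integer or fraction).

M_X(t) = (3*e^(t)/5 + 2/5)^8
K_X(t) = log M_X(t) = 8*log(3*e^(t)/5 + 2/5)
K′(t) = 24*e^(t)/(3*e^(t) + 2)
K′′(t) = 48*e^(t)/(9*e^(2*t) + 12*e^(t) + 4)
K′′′(t) = (-144*e^(2*t) + 96*e^(t))/(27*e^(3*t) + 54*e^(2*t) + 36*e^(t) + 8)

κ_3 = K′′′(0) = -48/125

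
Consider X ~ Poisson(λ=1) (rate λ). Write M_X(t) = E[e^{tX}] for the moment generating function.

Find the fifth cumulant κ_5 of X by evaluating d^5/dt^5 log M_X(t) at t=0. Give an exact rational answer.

κ_5 = K′′′′′(0) = 1

M_X(t) = e^(e^(t) - 1)
K_X(t) = log M_X(t) = e^(t) - 1
K′(t) = e^(t)
K′′(t) = e^(t)
K′′′(t) = e^(t)
K′′′′(t) = e^(t)
K′′′′′(t) = e^(t)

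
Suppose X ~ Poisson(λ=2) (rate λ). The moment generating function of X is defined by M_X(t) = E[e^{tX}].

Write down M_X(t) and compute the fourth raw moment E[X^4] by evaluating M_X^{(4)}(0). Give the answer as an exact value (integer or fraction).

E[X^4] = M′′′′(0) = 94

M_X(t) = e^(2*e^(t) - 2)
M′(t) = 2*e^(-2)*e^(t)*e^(2*e^(t))
M′′(t) = (4*e^(2*t)*e^(2*e^(t)) + 2*e^(t)*e^(2*e^(t)))*e^(-2)
M′′′(t) = (8*e^(3*t)*e^(2*e^(t)) + 12*e^(2*t)*e^(2*e^(t)) + 2*e^(t)*e^(2*e^(t)))*e^(-2)
M′′′′(t) = (16*e^(4*t)*e^(2*e^(t)) + 48*e^(3*t)*e^(2*e^(t)) + 28*e^(2*t)*e^(2*e^(t)) + 2*e^(t)*e^(2*e^(t)))*e^(-2)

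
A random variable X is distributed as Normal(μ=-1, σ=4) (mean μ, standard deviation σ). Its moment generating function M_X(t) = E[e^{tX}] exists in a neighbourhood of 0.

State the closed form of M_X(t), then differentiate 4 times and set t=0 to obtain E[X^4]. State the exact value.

E[X^4] = d^4M/dt^4 |_{t=0} = 865

M_X(t) = e^(8*t^2 - t)
dM/dt = 16*t*e^(-t)*e^(8*t^2) - e^(-t)*e^(8*t^2)
d^2M/dt^2 = (256*t^2*e^(8*t^2) - 32*t*e^(8*t^2) + 17*e^(8*t^2))*e^(-t)
d^3M/dt^3 = (4096*t^3*e^(8*t^2) - 768*t^2*e^(8*t^2) + 816*t*e^(8*t^2) - 49*e^(8*t^2))*e^(-t)
d^4M/dt^4 = (65536*t^4*e^(8*t^2) - 16384*t^3*e^(8*t^2) + 26112*t^2*e^(8*t^2) - 3136*t*e^(8*t^2) + 865*e^(8*t^2))*e^(-t)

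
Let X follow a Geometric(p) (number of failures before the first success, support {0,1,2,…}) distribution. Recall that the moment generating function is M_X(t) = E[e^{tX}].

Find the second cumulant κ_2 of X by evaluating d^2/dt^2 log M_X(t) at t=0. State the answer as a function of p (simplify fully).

M_X(t) = p/(-(1 - p)*e^(t) + 1)
K_X(t) = log M_X(t) = log(p) - log(-(1 - p)*e^(t) + 1)
K′(t) = (-p*e^(t) + e^(t))/(p*e^(t) - e^(t) + 1)
K′′(t) = (-p*e^(t) + e^(t))/(p^2*e^(2*t) - 2*p*e^(2*t) + 2*p*e^(t) + e^(2*t) - 2*e^(t) + 1)

κ_2 = K′′(0) = (1 - p)/p^2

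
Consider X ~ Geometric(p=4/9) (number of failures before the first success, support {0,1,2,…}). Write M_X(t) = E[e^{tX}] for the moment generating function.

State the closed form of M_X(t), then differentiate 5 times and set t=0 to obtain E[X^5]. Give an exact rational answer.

M_X(t) = 4/(9*(1 - 5*e^(t)/9))
dM/dt = 20*e^(t)/(25*e^(2*t) - 90*e^(t) + 81)
d^2M/dt^2 = (-100*e^(2*t) - 180*e^(t))/(125*e^(3*t) - 675*e^(2*t) + 1215*e^(t) - 729)
d^3M/dt^3 = (500*e^(3*t) + 3600*e^(2*t) + 1620*e^(t))/(625*e^(4*t) - 4500*e^(3*t) + 12150*e^(2*t) - 14580*e^(t) + 6561)
d^4M/dt^4 = (-2500*e^(4*t) - 49500*e^(3*t) - 89100*e^(2*t) - 14580*e^(t))/(3125*e^(5*t) - 28125*e^(4*t) + 101250*e^(3*t) - 182250*e^(2*t) + 164025*e^(t) - 59049)

E[X^5] = d^5M/dt^5 |_{t=0} = 165535/128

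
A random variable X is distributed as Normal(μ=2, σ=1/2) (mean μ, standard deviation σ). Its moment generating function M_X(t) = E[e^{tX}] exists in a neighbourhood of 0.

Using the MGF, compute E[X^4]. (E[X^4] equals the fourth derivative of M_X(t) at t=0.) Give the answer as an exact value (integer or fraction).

E[X^4] = D^4[M](0) = 355/16

M_X(t) = e^(t^2/8 + 2*t)
D^4[M](t) = t^4*e^(2*t)*e^(t^2/8)/256 + t^3*e^(2*t)*e^(t^2/8)/8 + 51*t^2*e^(2*t)*e^(t^2/8)/32 + 19*t*e^(2*t)*e^(t^2/8)/2 + 355*e^(2*t)*e^(t^2/8)/16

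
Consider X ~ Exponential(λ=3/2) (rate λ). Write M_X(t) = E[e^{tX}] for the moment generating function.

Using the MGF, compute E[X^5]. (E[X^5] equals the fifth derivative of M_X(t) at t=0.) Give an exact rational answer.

E[X^5] = M^(5)(0) = 1280/81

M_X(t) = 3/(2*(3/2 - t))
M^(5)(t) = 11520/(64*t^6 - 576*t^5 + 2160*t^4 - 4320*t^3 + 4860*t^2 - 2916*t + 729)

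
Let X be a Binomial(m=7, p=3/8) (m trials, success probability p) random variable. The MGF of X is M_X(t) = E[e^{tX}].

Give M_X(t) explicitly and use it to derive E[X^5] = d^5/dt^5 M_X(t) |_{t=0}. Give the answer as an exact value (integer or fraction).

M_X(t) = (3*e^(t)/8 + 5/8)^7

E[X^5] = D^5[M](0) = 2264577/4096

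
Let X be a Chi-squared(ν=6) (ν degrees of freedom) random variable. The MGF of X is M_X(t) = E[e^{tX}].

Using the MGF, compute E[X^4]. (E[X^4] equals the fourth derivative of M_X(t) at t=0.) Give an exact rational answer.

E[X^4] = D^4[M](0) = 5760

M_X(t) = (1 - 2*t)^(-3)
D^4[M](t) = -5760/(128*t^7 - 448*t^6 + 672*t^5 - 560*t^4 + 280*t^3 - 84*t^2 + 14*t - 1)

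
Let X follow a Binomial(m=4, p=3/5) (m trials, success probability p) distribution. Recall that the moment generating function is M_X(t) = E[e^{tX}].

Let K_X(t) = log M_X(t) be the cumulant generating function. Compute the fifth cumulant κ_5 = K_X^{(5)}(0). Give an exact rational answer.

κ_5 = D^5[K](0) = 1128/3125

M_X(t) = (3*e^(t)/5 + 2/5)^4
K_X(t) = log M_X(t) = 4*log(3*e^(t)/5 + 2/5)
D^5[K](t) = (-648*e^(4*t) + 4752*e^(3*t) - 3168*e^(2*t) + 192*e^(t))/(243*e^(5*t) + 810*e^(4*t) + 1080*e^(3*t) + 720*e^(2*t) + 240*e^(t) + 32)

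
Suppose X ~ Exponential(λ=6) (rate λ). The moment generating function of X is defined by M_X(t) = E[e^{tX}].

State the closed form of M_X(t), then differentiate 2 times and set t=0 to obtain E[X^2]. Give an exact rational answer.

E[X^2] = M^(2)(0) = 1/18

M_X(t) = 6/(6 - t)
M^(2)(t) = -12/(t^3 - 18*t^2 + 108*t - 216)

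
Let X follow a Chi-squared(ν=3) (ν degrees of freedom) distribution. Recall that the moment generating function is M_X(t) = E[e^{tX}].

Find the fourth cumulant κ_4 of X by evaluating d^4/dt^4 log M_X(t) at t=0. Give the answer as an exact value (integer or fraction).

M_X(t) = (1 - 2*t)^(-3/2)
K_X(t) = log M_X(t) = -3*log(1 - 2*t)/2
K′(t) = -3/(2*t - 1)
K′′(t) = 6/(4*t^2 - 4*t + 1)
K′′′(t) = -24/(8*t^3 - 12*t^2 + 6*t - 1)
K′′′′(t) = 144/(16*t^4 - 32*t^3 + 24*t^2 - 8*t + 1)

κ_4 = K′′′′(0) = 144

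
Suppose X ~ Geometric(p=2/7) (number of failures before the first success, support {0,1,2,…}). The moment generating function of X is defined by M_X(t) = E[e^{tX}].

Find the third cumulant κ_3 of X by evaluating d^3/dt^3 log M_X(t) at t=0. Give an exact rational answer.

M_X(t) = 2/(7*(1 - 5*e^(t)/7))
K_X(t) = log M_X(t) = -log(1 - 5*e^(t)/7) - log(7) + log(2)
D^3[K](t) = (-175*e^(2*t) - 245*e^(t))/(125*e^(3*t) - 525*e^(2*t) + 735*e^(t) - 343)

κ_3 = D^3[K](0) = 105/2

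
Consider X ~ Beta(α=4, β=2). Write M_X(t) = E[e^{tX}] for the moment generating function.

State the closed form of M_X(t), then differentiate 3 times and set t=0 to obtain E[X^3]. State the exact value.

M_X(t) = ₁F₁(4; 6; t)
M′(t) = 2*₁F₁(5; 7; t)/3
M′′(t) = 10*₁F₁(6; 8; t)/21
M′′′(t) = 5*₁F₁(7; 9; t)/14

E[X^3] = M′′′(0) = 5/14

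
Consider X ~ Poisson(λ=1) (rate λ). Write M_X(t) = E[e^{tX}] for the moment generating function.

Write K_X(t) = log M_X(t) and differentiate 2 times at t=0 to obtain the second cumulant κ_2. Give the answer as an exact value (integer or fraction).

M_X(t) = e^(e^(t) - 1)
K_X(t) = log M_X(t) = e^(t) - 1
K^(2)(t) = e^(t)

κ_2 = K^(2)(0) = 1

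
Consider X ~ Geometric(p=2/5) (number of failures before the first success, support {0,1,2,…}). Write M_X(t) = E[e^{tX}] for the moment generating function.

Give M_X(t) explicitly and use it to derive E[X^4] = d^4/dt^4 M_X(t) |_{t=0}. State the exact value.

M_X(t) = 2/(5*(1 - 3*e^(t)/5))
dM/dt = 6*e^(t)/(9*e^(2*t) - 30*e^(t) + 25)
d^2M/dt^2 = (-18*e^(2*t) - 30*e^(t))/(27*e^(3*t) - 135*e^(2*t) + 225*e^(t) - 125)
d^3M/dt^3 = (54*e^(3*t) + 360*e^(2*t) + 150*e^(t))/(81*e^(4*t) - 540*e^(3*t) + 1350*e^(2*t) - 1500*e^(t) + 625)
d^4M/dt^4 = (-162*e^(4*t) - 2970*e^(3*t) - 4950*e^(2*t) - 750*e^(t))/(243*e^(5*t) - 2025*e^(4*t) + 6750*e^(3*t) - 11250*e^(2*t) + 9375*e^(t) - 3125)

E[X^4] = d^4M/dt^4 |_{t=0} = 276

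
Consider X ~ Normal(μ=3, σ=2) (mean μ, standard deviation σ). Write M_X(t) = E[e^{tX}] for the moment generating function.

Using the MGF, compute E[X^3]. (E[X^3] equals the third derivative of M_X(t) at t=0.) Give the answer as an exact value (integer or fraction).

E[X^3] = D^3[M](0) = 63

M_X(t) = e^(2*t^2 + 3*t)
D^3[M](t) = 64*t^3*e^(3*t)*e^(2*t^2) + 144*t^2*e^(3*t)*e^(2*t^2) + 156*t*e^(3*t)*e^(2*t^2) + 63*e^(3*t)*e^(2*t^2)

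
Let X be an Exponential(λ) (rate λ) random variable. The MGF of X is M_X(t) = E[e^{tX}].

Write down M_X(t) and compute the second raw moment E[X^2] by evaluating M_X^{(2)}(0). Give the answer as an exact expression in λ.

M_X(t) = λ/(λ - t)
dM/dt = λ/(λ^2 - 2*λ*t + t^2)
d^2M/dt^2 = -2*λ/(-λ^3 + 3*λ^2*t - 3*λ*t^2 + t^3)

E[X^2] = d^2M/dt^2 |_{t=0} = 2/λ^2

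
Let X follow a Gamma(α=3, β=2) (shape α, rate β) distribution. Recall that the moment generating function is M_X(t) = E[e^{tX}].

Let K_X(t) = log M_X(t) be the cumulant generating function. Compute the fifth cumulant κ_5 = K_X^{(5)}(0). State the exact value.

M_X(t) = 8/(2 - t)^3
K_X(t) = log M_X(t) = -3*log(2 - t) + 3*log(2)
D^5[K](t) = -72/(t^5 - 10*t^4 + 40*t^3 - 80*t^2 + 80*t - 32)

κ_5 = D^5[K](0) = 9/4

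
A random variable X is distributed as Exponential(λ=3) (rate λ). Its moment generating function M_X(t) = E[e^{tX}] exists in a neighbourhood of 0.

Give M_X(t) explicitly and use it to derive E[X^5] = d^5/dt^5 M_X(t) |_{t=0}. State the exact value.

E[X^5] = D^5[M](0) = 40/81

M_X(t) = 3/(3 - t)
D^5[M](t) = 360/(t^6 - 18*t^5 + 135*t^4 - 540*t^3 + 1215*t^2 - 1458*t + 729)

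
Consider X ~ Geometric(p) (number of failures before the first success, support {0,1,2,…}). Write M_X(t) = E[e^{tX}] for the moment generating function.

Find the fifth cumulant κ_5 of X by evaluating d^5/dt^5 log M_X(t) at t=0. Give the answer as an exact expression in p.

M_X(t) = p/(-(1 - p)*e^(t) + 1)
K_X(t) = log M_X(t) = log(p) - log(-(1 - p)*e^(t) + 1)
dK/dt = (-p*e^(t) + e^(t))/(p*e^(t) - e^(t) + 1)
d^2K/dt^2 = (-p*e^(t) + e^(t))/(p^2*e^(2*t) - 2*p*e^(2*t) + 2*p*e^(t) + e^(2*t) - 2*e^(t) + 1)

κ_5 = d^5K/dt^5 |_{t=0} = (p^4 - 15*p^3 + 50*p^2 - 60*p + 24)/p^5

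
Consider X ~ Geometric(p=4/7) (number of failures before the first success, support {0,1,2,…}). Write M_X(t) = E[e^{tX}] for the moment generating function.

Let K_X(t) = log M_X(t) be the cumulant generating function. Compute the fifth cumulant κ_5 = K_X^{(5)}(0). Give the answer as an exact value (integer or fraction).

κ_5 = D^5[K](0) = 7035/128

M_X(t) = 4/(7*(1 - 3*e^(t)/7))
K_X(t) = log M_X(t) = -log(1 - 3*e^(t)/7) - log(7) + 2*log(2)
D^5[K](t) = (-567*e^(4*t) - 14553*e^(3*t) - 33957*e^(2*t) - 7203*e^(t))/(243*e^(5*t) - 2835*e^(4*t) + 13230*e^(3*t) - 30870*e^(2*t) + 36015*e^(t) - 16807)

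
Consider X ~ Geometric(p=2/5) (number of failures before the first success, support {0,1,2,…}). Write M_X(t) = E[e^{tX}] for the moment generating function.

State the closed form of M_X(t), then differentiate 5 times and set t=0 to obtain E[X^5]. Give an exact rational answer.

E[X^5] = d^5M/dt^5 |_{t=0} = 5403/2

M_X(t) = 2/(5*(1 - 3*e^(t)/5))
dM/dt = 6*e^(t)/(9*e^(2*t) - 30*e^(t) + 25)
d^2M/dt^2 = (-18*e^(2*t) - 30*e^(t))/(27*e^(3*t) - 135*e^(2*t) + 225*e^(t) - 125)
d^3M/dt^3 = (54*e^(3*t) + 360*e^(2*t) + 150*e^(t))/(81*e^(4*t) - 540*e^(3*t) + 1350*e^(2*t) - 1500*e^(t) + 625)
d^4M/dt^4 = (-162*e^(4*t) - 2970*e^(3*t) - 4950*e^(2*t) - 750*e^(t))/(243*e^(5*t) - 2025*e^(4*t) + 6750*e^(3*t) - 11250*e^(2*t) + 9375*e^(t) - 3125)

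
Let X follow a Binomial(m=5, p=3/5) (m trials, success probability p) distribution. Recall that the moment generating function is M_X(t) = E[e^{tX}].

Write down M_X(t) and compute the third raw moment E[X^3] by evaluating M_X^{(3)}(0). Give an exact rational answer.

E[X^3] = D^3[M](0) = 939/25

M_X(t) = (3*e^(t)/5 + 2/5)^5
D^3[M](t) = 243*e^(5*t)/25 + 10368*e^(4*t)/625 + 5832*e^(3*t)/625 + 1152*e^(2*t)/625 + 48*e^(t)/625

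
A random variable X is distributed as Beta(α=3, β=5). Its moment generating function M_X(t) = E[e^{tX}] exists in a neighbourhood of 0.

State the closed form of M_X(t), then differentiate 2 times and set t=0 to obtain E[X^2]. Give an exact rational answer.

M_X(t) = ₁F₁(3; 8; t)
M^(2)(t) = ₁F₁(5; 10; t)/6

E[X^2] = M^(2)(0) = 1/6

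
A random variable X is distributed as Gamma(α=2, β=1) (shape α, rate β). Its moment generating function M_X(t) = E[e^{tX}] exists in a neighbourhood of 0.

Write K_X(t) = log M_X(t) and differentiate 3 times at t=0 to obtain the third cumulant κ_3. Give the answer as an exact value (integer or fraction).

κ_3 = K^(3)(0) = 4

M_X(t) = (1 - t)^(-2)
K_X(t) = log M_X(t) = -2*log(1 - t)
K^(3)(t) = -4/(t^3 - 3*t^2 + 3*t - 1)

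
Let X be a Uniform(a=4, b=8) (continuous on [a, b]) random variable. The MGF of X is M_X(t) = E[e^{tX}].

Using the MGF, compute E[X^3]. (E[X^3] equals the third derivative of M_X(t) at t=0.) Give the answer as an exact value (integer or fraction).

M_X(t) = (e^(8*t) - e^(4*t))/(4*t)
dM/dt = (8*t*e^(8*t) - 4*t*e^(4*t) - e^(8*t) + e^(4*t))/(4*t^2)
d^2M/dt^2 = (32*t^2*e^(8*t) - 8*t^2*e^(4*t) - 8*t*e^(8*t) + 4*t*e^(4*t) + e^(8*t) - e^(4*t))/(2*t^3)
d^3M/dt^3 = (256*t^3*e^(8*t) - 32*t^3*e^(4*t) - 96*t^2*e^(8*t) + 24*t^2*e^(4*t) + 24*t*e^(8*t) - 12*t*e^(4*t) - 3*e^(8*t) + 3*e^(4*t))/(2*t^4)

E[X^3] = d^3M/dt^3 |_{t=0} = 240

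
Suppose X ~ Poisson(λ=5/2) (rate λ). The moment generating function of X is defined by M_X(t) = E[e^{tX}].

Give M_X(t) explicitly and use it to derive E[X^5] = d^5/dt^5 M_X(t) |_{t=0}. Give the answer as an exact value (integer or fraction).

M_X(t) = e^(5*e^(t)/2 - 5/2)
M^(5)(t) = (3125*e^(5*t)*e^(5*e^(t)/2) + 12500*e^(4*t)*e^(5*e^(t)/2) + 12500*e^(3*t)*e^(5*e^(t)/2) + 3000*e^(2*t)*e^(5*e^(t)/2) + 80*e^(t)*e^(5*e^(t)/2))*e^(-5/2)/32

E[X^5] = M^(5)(0) = 31205/32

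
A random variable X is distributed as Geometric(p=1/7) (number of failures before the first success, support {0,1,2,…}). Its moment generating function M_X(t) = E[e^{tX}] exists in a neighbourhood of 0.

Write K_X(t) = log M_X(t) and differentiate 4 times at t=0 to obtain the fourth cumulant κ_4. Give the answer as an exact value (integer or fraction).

M_X(t) = 1/(7*(1 - 6*e^(t)/7))
K_X(t) = log M_X(t) = -log(1 - 6*e^(t)/7) - log(7)
K′(t) = -6*e^(t)/(6*e^(t) - 7)
K′′(t) = 42*e^(t)/(36*e^(2*t) - 84*e^(t) + 49)
K′′′(t) = (-252*e^(2*t) - 294*e^(t))/(216*e^(3*t) - 756*e^(2*t) + 882*e^(t) - 343)
K′′′′(t) = (1512*e^(3*t) + 7056*e^(2*t) + 2058*e^(t))/(1296*e^(4*t) - 6048*e^(3*t) + 10584*e^(2*t) - 8232*e^(t) + 2401)

κ_4 = K′′′′(0) = 10626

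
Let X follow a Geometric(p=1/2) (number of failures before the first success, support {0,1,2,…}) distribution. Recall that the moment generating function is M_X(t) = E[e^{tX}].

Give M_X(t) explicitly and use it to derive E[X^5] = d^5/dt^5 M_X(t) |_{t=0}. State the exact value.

E[X^5] = d^5M/dt^5 |_{t=0} = 541

M_X(t) = 1/(2*(1 - e^(t)/2))
dM/dt = e^(t)/(e^(2*t) - 4*e^(t) + 4)
d^2M/dt^2 = (-e^(2*t) - 2*e^(t))/(e^(3*t) - 6*e^(2*t) + 12*e^(t) - 8)
d^3M/dt^3 = (e^(3*t) + 8*e^(2*t) + 4*e^(t))/(e^(4*t) - 8*e^(3*t) + 24*e^(2*t) - 32*e^(t) + 16)
d^4M/dt^4 = (-e^(4*t) - 22*e^(3*t) - 44*e^(2*t) - 8*e^(t))/(e^(5*t) - 10*e^(4*t) + 40*e^(3*t) - 80*e^(2*t) + 80*e^(t) - 32)
d^5M/dt^5 = (e^(5*t) + 52*e^(4*t) + 264*e^(3*t) + 208*e^(2*t) + 16*e^(t))/(e^(6*t) - 12*e^(5*t) + 60*e^(4*t) - 160*e^(3*t) + 240*e^(2*t) - 192*e^(t) + 64)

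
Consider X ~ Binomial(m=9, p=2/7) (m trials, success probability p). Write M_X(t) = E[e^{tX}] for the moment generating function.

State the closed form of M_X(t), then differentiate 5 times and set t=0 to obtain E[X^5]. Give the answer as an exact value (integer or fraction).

M_X(t) = (2*e^(t)/7 + 5/7)^9

E[X^5] = M^(5)(0) = 1476414/2401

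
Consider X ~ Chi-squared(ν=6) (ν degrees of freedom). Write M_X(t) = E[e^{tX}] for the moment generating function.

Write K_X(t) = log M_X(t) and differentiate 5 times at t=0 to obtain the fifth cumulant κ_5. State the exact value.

M_X(t) = (1 - 2*t)^(-3)
K_X(t) = log M_X(t) = -3*log(1 - 2*t)
D^5[K](t) = -2304/(32*t^5 - 80*t^4 + 80*t^3 - 40*t^2 + 10*t - 1)

κ_5 = D^5[K](0) = 2304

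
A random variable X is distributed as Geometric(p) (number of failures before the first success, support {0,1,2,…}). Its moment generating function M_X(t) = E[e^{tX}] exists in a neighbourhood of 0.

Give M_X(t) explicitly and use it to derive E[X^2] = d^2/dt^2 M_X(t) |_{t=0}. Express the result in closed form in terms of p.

E[X^2] = D^2[M](0) = 1 - 3/p + 2/p^2

M_X(t) = p/(-(1 - p)*e^(t) + 1)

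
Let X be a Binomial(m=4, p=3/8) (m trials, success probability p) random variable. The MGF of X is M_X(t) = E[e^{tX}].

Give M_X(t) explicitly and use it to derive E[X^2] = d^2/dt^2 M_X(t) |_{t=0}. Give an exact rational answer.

E[X^2] = D^2[M](0) = 51/16

M_X(t) = (3*e^(t)/8 + 5/8)^4
D^2[M](t) = 81*e^(4*t)/256 + 1215*e^(3*t)/1024 + 675*e^(2*t)/512 + 375*e^(t)/1024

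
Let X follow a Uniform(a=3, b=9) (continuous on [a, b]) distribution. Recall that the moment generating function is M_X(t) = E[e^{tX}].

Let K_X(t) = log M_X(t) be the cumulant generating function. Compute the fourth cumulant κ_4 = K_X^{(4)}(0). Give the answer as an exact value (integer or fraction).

κ_4 = K^(4)(0) = -54/5

M_X(t) = (e^(9*t) - e^(3*t))/(6*t)
K_X(t) = log M_X(t) = -log(t) + log(e^(9*t) - e^(3*t)) - log(6)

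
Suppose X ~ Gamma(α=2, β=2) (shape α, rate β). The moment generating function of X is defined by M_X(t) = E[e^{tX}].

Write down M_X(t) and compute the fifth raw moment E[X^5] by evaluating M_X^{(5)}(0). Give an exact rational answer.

M_X(t) = 4/(2 - t)^2
M′(t) = -8/(t^3 - 6*t^2 + 12*t - 8)
M′′(t) = 24/(t^4 - 8*t^3 + 24*t^2 - 32*t + 16)
M′′′(t) = -96/(t^5 - 10*t^4 + 40*t^3 - 80*t^2 + 80*t - 32)
M′′′′(t) = 480/(t^6 - 12*t^5 + 60*t^4 - 160*t^3 + 240*t^2 - 192*t + 64)
M′′′′′(t) = -2880/(t^7 - 14*t^6 + 84*t^5 - 280*t^4 + 560*t^3 - 672*t^2 + 448*t - 128)

E[X^5] = M′′′′′(0) = 45/2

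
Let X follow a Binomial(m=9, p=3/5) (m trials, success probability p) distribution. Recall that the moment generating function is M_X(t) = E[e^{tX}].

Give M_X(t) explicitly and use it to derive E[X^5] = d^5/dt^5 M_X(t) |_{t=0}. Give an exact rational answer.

E[X^5] = D^5[M](0) = 5131647/625

M_X(t) = (3*e^(t)/5 + 2/5)^9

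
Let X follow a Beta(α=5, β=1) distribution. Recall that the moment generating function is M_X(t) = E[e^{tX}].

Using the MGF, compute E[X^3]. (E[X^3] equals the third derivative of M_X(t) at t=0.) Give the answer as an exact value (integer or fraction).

M_X(t) = ₁F₁(5; 6; t)
M′(t) = 5*₁F₁(6; 7; t)/6
M′′(t) = 5*₁F₁(7; 8; t)/7
M′′′(t) = 5*₁F₁(8; 9; t)/8

E[X^3] = M′′′(0) = 5/8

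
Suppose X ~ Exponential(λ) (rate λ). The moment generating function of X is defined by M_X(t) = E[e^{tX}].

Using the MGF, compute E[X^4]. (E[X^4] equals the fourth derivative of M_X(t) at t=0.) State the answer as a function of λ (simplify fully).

M_X(t) = λ/(λ - t)
M′(t) = λ/(λ^2 - 2*λ*t + t^2)
M′′(t) = -2*λ/(-λ^3 + 3*λ^2*t - 3*λ*t^2 + t^3)
M′′′(t) = 6*λ/(λ^4 - 4*λ^3*t + 6*λ^2*t^2 - 4*λ*t^3 + t^4)
M′′′′(t) = -24*λ/(-λ^5 + 5*λ^4*t - 10*λ^3*t^2 + 10*λ^2*t^3 - 5*λ*t^4 + t^5)

E[X^4] = M′′′′(0) = 24/λ^4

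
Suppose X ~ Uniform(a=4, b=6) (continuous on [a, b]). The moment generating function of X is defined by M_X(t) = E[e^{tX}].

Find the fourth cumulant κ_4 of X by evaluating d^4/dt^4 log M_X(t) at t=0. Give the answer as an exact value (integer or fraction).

κ_4 = D^4[K](0) = -2/15

M_X(t) = (e^(6*t) - e^(4*t))/(2*t)
K_X(t) = log M_X(t) = -log(t) + log(e^(6*t) - e^(4*t)) - log(2)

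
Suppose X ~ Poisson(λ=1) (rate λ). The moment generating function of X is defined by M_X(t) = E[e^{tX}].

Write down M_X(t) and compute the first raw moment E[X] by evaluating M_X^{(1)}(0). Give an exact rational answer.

M_X(t) = e^(e^(t) - 1)
dM/dt = e^(-1)*e^(t)*e^(e^(t))

E[X] = dM/dt |_{t=0} = 1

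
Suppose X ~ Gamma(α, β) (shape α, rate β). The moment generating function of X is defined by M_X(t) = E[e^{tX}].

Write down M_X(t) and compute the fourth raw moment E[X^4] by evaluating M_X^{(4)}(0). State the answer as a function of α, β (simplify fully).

M_X(t) = (β/(β - t))^α
M^(4)(t) = (α^4*β^α*(1/(β - t))^α + 6*α^3*β^α*(1/(β - t))^α + 11*α^2*β^α*(1/(β - t))^α + 6*α*β^α*(1/(β - t))^α)/(β^4 - 4*β^3*t + 6*β^2*t^2 - 4*β*t^3 + t^4)

E[X^4] = M^(4)(0) = α*(α^3 + 6*α^2 + 11*α + 6)/β^4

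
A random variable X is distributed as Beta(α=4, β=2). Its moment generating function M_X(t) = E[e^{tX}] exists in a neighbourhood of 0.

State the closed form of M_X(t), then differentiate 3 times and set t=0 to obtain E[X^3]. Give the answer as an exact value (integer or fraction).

E[X^3] = D^3[M](0) = 5/14

M_X(t) = ₁F₁(4; 6; t)
D^3[M](t) = 5*₁F₁(7; 9; t)/14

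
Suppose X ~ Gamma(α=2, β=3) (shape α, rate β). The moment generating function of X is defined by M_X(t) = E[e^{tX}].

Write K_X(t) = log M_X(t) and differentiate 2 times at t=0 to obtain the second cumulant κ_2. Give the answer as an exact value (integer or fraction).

M_X(t) = 9/(3 - t)^2
K_X(t) = log M_X(t) = -2*log(3 - t) + 2*log(3)
D^2[K](t) = 2/(t^2 - 6*t + 9)

κ_2 = D^2[K](0) = 2/9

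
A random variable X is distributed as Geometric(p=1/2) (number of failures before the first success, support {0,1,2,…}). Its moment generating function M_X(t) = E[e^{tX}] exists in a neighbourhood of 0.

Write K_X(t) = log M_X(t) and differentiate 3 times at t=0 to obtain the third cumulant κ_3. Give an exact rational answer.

M_X(t) = 1/(2*(1 - e^(t)/2))
K_X(t) = log M_X(t) = -log(1 - e^(t)/2) - log(2)
K^(3)(t) = (-2*e^(2*t) - 4*e^(t))/(e^(3*t) - 6*e^(2*t) + 12*e^(t) - 8)

κ_3 = K^(3)(0) = 6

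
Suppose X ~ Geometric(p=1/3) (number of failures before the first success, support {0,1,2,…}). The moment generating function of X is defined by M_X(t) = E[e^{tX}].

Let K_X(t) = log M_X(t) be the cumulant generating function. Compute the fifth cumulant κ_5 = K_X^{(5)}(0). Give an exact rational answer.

M_X(t) = 1/(3*(1 - 2*e^(t)/3))
K_X(t) = log M_X(t) = -log(1 - 2*e^(t)/3) - log(3)
K′(t) = -2*e^(t)/(2*e^(t) - 3)
K′′(t) = 6*e^(t)/(4*e^(2*t) - 12*e^(t) + 9)
K′′′(t) = (-12*e^(2*t) - 18*e^(t))/(8*e^(3*t) - 36*e^(2*t) + 54*e^(t) - 27)
K′′′′(t) = (24*e^(3*t) + 144*e^(2*t) + 54*e^(t))/(16*e^(4*t) - 96*e^(3*t) + 216*e^(2*t) - 216*e^(t) + 81)
K′′′′′(t) = (-48*e^(4*t) - 792*e^(3*t) - 1188*e^(2*t) - 162*e^(t))/(32*e^(5*t) - 240*e^(4*t) + 720*e^(3*t) - 1080*e^(2*t) + 810*e^(t) - 243)

κ_5 = K′′′′′(0) = 2190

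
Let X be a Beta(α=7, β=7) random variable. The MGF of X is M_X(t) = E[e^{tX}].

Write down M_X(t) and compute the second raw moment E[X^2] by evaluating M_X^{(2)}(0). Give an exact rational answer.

M_X(t) = ₁F₁(7; 14; t)
M′(t) = ₁F₁(8; 15; t)/2
M′′(t) = 4*₁F₁(9; 16; t)/15

E[X^2] = M′′(0) = 4/15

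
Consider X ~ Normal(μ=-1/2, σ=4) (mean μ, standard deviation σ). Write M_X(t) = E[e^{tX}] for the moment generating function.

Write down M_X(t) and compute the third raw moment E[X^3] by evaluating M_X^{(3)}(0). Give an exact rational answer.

M_X(t) = e^(8*t^2 - t/2)
dM/dt = 16*t*e^(-t/2)*e^(8*t^2) - e^(-t/2)*e^(8*t^2)/2
d^2M/dt^2 = (1024*t^2*e^(8*t^2) - 64*t*e^(8*t^2) + 65*e^(8*t^2))*e^(-t/2)/4
d^3M/dt^3 = (32768*t^3*e^(8*t^2) - 3072*t^2*e^(8*t^2) + 6240*t*e^(8*t^2) - 193*e^(8*t^2))*e^(-t/2)/8

E[X^3] = d^3M/dt^3 |_{t=0} = -193/8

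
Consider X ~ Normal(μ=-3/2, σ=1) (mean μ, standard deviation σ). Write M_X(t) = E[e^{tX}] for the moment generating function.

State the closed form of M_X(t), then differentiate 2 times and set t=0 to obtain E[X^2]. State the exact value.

E[X^2] = M′′(0) = 13/4

M_X(t) = e^(t^2/2 - 3*t/2)
M′(t) = t*e^(-3*t/2)*e^(t^2/2) - 3*e^(-3*t/2)*e^(t^2/2)/2
M′′(t) = (4*t^2*e^(t^2/2) - 12*t*e^(t^2/2) + 13*e^(t^2/2))*e^(-3*t/2)/4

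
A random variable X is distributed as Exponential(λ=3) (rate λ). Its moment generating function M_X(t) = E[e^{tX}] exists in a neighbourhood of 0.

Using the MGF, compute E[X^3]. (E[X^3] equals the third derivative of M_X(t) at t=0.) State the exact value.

E[X^3] = M′′′(0) = 2/9

M_X(t) = 3/(3 - t)
M′(t) = 3/(t^2 - 6*t + 9)
M′′(t) = -6/(t^3 - 9*t^2 + 27*t - 27)
M′′′(t) = 18/(t^4 - 12*t^3 + 54*t^2 - 108*t + 81)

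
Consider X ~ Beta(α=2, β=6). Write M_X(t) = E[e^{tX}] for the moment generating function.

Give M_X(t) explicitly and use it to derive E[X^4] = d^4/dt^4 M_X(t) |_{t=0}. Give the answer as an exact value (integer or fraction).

E[X^4] = M′′′′(0) = 1/66

M_X(t) = ₁F₁(2; 8; t)
M′(t) = ₁F₁(3; 9; t)/4
M′′(t) = ₁F₁(4; 10; t)/12
M′′′(t) = ₁F₁(5; 11; t)/30
M′′′′(t) = ₁F₁(6; 12; t)/66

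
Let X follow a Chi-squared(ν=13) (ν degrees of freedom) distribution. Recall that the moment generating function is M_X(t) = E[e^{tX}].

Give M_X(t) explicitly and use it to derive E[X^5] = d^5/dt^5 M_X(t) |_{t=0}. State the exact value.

E[X^5] = M′′′′′(0) = 1322685

M_X(t) = (1 - 2*t)^(-13/2)
M′(t) = -13/(128*t^7*√(1 - 2*t) - 448*t^6*√(1 - 2*t) + 672*t^5*√(1 - 2*t) - 560*t^4*√(1 - 2*t) + 280*t^3*√(1 - 2*t) - 84*t^2*√(1 - 2*t) + 14*t*√(1 - 2*t) - √(1 - 2*t))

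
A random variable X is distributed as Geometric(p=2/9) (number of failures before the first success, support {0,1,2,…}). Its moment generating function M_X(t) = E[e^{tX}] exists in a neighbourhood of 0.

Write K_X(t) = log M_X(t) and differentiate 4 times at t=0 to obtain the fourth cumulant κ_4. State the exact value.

κ_4 = d^4K/dt^4 |_{t=0} = 12033/8

M_X(t) = 2/(9*(1 - 7*e^(t)/9))
K_X(t) = log M_X(t) = -log(1 - 7*e^(t)/9) - 2*log(3) + log(2)
dK/dt = -7*e^(t)/(7*e^(t) - 9)
d^2K/dt^2 = 63*e^(t)/(49*e^(2*t) - 126*e^(t) + 81)
d^3K/dt^3 = (-441*e^(2*t) - 567*e^(t))/(343*e^(3*t) - 1323*e^(2*t) + 1701*e^(t) - 729)
d^4K/dt^4 = (3087*e^(3*t) + 15876*e^(2*t) + 5103*e^(t))/(2401*e^(4*t) - 12348*e^(3*t) + 23814*e^(2*t) - 20412*e^(t) + 6561)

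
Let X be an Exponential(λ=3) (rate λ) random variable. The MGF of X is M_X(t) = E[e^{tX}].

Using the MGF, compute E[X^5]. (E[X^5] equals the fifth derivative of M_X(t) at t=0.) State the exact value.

E[X^5] = M^(5)(0) = 40/81

M_X(t) = 3/(3 - t)
M^(5)(t) = 360/(t^6 - 18*t^5 + 135*t^4 - 540*t^3 + 1215*t^2 - 1458*t + 729)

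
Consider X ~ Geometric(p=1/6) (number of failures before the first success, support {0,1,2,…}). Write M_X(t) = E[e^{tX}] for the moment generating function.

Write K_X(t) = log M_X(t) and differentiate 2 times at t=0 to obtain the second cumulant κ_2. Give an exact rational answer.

M_X(t) = 1/(6*(1 - 5*e^(t)/6))
K_X(t) = log M_X(t) = -log(1 - 5*e^(t)/6) - log(6)
K′(t) = -5*e^(t)/(5*e^(t) - 6)
K′′(t) = 30*e^(t)/(25*e^(2*t) - 60*e^(t) + 36)

κ_2 = K′′(0) = 30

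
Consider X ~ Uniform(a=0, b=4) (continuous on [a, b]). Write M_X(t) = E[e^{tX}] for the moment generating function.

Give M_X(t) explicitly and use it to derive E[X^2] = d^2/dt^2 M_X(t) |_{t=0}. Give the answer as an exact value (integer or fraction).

E[X^2] = D^2[M](0) = 16/3

M_X(t) = (e^(4*t) - 1)/(4*t)
D^2[M](t) = (8*t^2*e^(4*t) - 4*t*e^(4*t) + e^(4*t) - 1)/(2*t^3)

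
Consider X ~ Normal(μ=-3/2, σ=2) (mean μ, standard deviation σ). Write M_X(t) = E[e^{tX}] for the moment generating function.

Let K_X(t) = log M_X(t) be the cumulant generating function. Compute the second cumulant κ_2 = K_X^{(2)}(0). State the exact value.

κ_2 = K^(2)(0) = 4

M_X(t) = e^(2*t^2 - 3*t/2)
K_X(t) = log M_X(t) = 2*t^2 - 3*t/2
K^(2)(t) = 4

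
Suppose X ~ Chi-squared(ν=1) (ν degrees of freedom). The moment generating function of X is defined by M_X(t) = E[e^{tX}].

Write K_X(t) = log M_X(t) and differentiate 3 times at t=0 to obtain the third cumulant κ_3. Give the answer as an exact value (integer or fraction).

κ_3 = d^3K/dt^3 |_{t=0} = 8

M_X(t) = 1/√(1 - 2*t)
K_X(t) = log M_X(t) = -log(1 - 2*t)/2
dK/dt = -1/(2*t - 1)
d^2K/dt^2 = 2/(4*t^2 - 4*t + 1)
d^3K/dt^3 = -8/(8*t^3 - 12*t^2 + 6*t - 1)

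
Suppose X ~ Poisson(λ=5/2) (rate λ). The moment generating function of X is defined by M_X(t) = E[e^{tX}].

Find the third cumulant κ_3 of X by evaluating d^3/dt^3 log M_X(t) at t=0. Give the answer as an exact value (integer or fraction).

κ_3 = K′′′(0) = 5/2

M_X(t) = e^(5*e^(t)/2 - 5/2)
K_X(t) = log M_X(t) = 5*e^(t)/2 - 5/2
K′(t) = 5*e^(t)/2
K′′(t) = 5*e^(t)/2
K′′′(t) = 5*e^(t)/2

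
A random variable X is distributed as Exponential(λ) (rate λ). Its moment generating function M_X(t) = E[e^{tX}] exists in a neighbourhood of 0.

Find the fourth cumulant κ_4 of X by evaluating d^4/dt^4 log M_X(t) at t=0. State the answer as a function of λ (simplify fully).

M_X(t) = λ/(λ - t)
K_X(t) = log M_X(t) = log(λ) - log(λ - t)
K′(t) = -1/(-λ + t)
K′′(t) = 1/(λ^2 - 2*λ*t + t^2)
K′′′(t) = -2/(-λ^3 + 3*λ^2*t - 3*λ*t^2 + t^3)
K′′′′(t) = 6/(λ^4 - 4*λ^3*t + 6*λ^2*t^2 - 4*λ*t^3 + t^4)

κ_4 = K′′′′(0) = 6/λ^4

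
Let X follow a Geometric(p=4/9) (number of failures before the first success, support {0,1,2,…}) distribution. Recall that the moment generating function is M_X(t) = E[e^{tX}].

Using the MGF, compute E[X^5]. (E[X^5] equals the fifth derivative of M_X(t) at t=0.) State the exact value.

E[X^5] = M′′′′′(0) = 165535/128

M_X(t) = 4/(9*(1 - 5*e^(t)/9))
M′(t) = 20*e^(t)/(25*e^(2*t) - 90*e^(t) + 81)
M′′(t) = (-100*e^(2*t) - 180*e^(t))/(125*e^(3*t) - 675*e^(2*t) + 1215*e^(t) - 729)
M′′′(t) = (500*e^(3*t) + 3600*e^(2*t) + 1620*e^(t))/(625*e^(4*t) - 4500*e^(3*t) + 12150*e^(2*t) - 14580*e^(t) + 6561)
M′′′′(t) = (-2500*e^(4*t) - 49500*e^(3*t) - 89100*e^(2*t) - 14580*e^(t))/(3125*e^(5*t) - 28125*e^(4*t) + 101250*e^(3*t) - 182250*e^(2*t) + 164025*e^(t) - 59049)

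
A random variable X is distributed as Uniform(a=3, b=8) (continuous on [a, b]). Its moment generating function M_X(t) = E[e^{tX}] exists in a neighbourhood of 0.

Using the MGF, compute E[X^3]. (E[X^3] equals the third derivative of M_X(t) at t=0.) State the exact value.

E[X^3] = M^(3)(0) = 803/4

M_X(t) = (e^(8*t) - e^(3*t))/(5*t)
M^(3)(t) = (512*t^3*e^(8*t) - 27*t^3*e^(3*t) - 192*t^2*e^(8*t) + 27*t^2*e^(3*t) + 48*t*e^(8*t) - 18*t*e^(3*t) - 6*e^(8*t) + 6*e^(3*t))/(5*t^4)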